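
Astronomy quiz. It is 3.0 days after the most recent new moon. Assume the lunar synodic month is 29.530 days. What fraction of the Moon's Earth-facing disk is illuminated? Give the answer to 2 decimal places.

0.10

Phase angle: θ = 360°·(3.0 d)/(29.530 d) = 36.6°.
Illuminated fraction = (1 − cos 36.6°)/2 = (1 − 0.803)/2 ≈ 0.098.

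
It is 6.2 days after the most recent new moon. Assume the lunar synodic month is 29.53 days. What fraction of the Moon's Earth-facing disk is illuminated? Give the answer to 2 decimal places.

0.38

Phase angle: θ = 360°·(6.2 d)/(29.53 d) = 75.6°.
With cos θ = 0.249, the lit fraction is (1 − 0.249)/2 ≈ 0.376.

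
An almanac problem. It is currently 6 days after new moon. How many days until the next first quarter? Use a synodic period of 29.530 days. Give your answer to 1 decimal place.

First quarter is 0.25 of the way through the cycle: age 0.25 × 29.530 = 7.383 d.
So 1.383 days remain (7.383 − 6).

1.4 days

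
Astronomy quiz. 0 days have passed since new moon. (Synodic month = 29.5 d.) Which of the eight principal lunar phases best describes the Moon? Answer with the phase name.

new moon

At 0/29.5 of the cycle, θ ≈ 0° — the new moon range.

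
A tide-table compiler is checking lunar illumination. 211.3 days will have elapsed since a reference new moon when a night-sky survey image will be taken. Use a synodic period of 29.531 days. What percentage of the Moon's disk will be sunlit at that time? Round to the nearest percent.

22%

211.3/29.531 = 7.155 lunations, so 7 complete cycles and 4.58 d into the next.
Phase angle: θ = 360°·(4.58 d)/(29.531 d) = 55.9°.
With cos θ = 0.561, the lit fraction is (1 − 0.561)/2 ≈ 0.219, so 22%.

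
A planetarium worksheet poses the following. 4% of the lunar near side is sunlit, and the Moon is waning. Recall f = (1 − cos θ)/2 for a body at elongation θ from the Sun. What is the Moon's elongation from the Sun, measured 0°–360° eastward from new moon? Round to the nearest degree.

cos θ = 1 − 2f = 0.920, giving a principal value of 23.1°.
A waning Moon lies in 180°–360°, so θ = 360° − 23.1° = 336.9°.

337°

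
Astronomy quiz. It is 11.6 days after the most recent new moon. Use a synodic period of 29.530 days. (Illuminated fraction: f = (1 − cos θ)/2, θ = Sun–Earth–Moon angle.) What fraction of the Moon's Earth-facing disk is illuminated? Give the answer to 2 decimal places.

The Moon has covered 11.6/29.530 of its cycle, so θ ≈ 360° × 11.6/29.530 = 141.4°.
Illuminated fraction = (1 − cos 141.4°)/2 = (1 − (-0.782))/2 ≈ 0.891.

0.89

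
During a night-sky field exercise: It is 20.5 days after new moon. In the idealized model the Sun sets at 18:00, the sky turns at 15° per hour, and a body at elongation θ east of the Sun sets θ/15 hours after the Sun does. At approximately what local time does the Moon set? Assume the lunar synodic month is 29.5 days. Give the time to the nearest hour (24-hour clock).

Phase angle: θ = 360°·(20.5 d)/(29.5 d) = 250.2°.
At 15° of sky rotation per hour, 250.2° corresponds to a 16.68 h lag.
18:00 + 16.68 h ≈ 10:41 → 11:00 to the nearest hour.

11:00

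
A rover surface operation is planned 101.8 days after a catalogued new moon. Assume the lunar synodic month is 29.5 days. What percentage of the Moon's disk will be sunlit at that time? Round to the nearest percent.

98%

101.8 d spans 3 complete synodic months (3 × 29.5 = 88.50 d) plus 13.30 d.
Elongation θ = 360° × 13.30/29.5 ≈ 162.3°.
Illuminated fraction = (1 − cos 162.3°)/2 = (1 − (-0.953))/2 ≈ 0.976, so 98%.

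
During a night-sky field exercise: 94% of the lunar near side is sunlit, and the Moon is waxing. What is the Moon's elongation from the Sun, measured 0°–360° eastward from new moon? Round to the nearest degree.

152°

From f = (1 − cos θ)/2: cos θ = 1 − 2×0.94 = -0.880; arccos → 151.6°.
Waxing ⇒ before full, so θ = 151.6°.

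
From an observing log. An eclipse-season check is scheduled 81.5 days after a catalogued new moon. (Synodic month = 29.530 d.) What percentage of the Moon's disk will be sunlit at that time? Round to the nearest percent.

47%

81.5 d spans 2 complete synodic months (2 × 29.530 = 59.06 d) plus 22.44 d.
The Moon has covered 22.44/29.530 of its cycle, so θ ≈ 360° × 22.44/29.530 = 273.6°.
Illuminated fraction = (1 − cos 273.6°)/2 = (1 − 0.062)/2 ≈ 0.469, so 47%.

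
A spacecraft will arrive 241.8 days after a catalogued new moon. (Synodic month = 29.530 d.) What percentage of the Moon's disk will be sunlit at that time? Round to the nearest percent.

241.8 d spans 8 complete synodic months (8 × 29.530 = 236.24 d) plus 5.56 d.
Phase angle: θ = 360°·(5.56 d)/(29.530 d) = 67.8°.
With cos θ = 0.378, the lit fraction is (1 − 0.378)/2 ≈ 0.311, so 31%.

31%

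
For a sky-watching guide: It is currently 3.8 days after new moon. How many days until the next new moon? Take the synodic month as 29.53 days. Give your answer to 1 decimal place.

25.7 days

One full lunation from the last new moon is 29.53 d; remaining = 29.53 − 3.8 = 25.730 d.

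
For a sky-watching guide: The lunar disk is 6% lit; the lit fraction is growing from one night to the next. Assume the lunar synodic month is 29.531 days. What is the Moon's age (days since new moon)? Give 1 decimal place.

2.3 days

From f = (1 − cos θ)/2: cos θ = 1 − 2×0.06 = 0.880; arccos → 28.4°.
Waxing ⇒ before full, so θ = 28.4°.
Age = 29.531 × 28.4°/360° ≈ 2.33 days.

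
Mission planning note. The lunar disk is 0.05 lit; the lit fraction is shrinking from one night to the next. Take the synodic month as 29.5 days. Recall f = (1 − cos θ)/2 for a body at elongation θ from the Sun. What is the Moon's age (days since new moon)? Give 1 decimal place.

cos θ = 1 − 2f = 0.900, giving a principal value of 25.8°.
A waning Moon lies in 180°–360°, so θ = 360° − 25.8° = 334.2°.
That fraction of the synodic month is 334.2/360 × 29.5 d ≈ 27.38 d.

27.4 days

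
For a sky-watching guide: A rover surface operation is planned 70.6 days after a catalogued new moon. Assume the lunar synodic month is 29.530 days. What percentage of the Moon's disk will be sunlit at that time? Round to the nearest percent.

89%

70.6 d spans 2 complete synodic months (2 × 29.530 = 59.06 d) plus 11.54 d.
Elongation θ = 360° × 11.54/29.530 ≈ 140.7°.
cos 140.7° = (-0.774), so f = (1 − (-0.774))/2 = 0.887, so 89%.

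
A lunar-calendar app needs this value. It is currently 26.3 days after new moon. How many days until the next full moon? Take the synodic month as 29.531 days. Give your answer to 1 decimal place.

Full moon is 0.5 of the way through the cycle: age 0.5 × 29.531 = 14.765 d.
Already past this cycle's full moon; the next is at 14.765 + 29.531 = 44.296 d, so 44.296 − 26.3 = 17.996 days.

18.0 days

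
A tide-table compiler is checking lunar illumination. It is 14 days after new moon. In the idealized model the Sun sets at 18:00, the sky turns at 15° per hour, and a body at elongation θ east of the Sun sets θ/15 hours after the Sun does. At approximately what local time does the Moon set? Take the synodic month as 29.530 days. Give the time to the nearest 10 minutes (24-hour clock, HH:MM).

05:20

Elongation θ = 360° × 14/29.530 ≈ 170.7°.
Delay after the Sun = 170.7° / (15°/h) ≈ 11.38 h.
18:00 + 11.378 h ≈ 05:23 → 05:20 to the nearest ten minutes.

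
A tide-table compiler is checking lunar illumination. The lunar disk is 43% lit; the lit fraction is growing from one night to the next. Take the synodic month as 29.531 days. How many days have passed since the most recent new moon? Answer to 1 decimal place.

cos θ = 1 − 2f = 0.140, giving a principal value of 82.0°.
Before full moon the principal value applies: θ = 82.0°.
At 360°/29.531 d per day, 82.0° corresponds to 6.72 days.

6.7 days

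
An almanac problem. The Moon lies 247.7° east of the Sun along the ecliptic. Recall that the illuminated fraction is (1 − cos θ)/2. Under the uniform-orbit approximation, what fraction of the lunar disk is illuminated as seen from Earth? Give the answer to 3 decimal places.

cos 247.7° = (-0.379), so f = (1 − (-0.379))/2 = 0.690.

0.690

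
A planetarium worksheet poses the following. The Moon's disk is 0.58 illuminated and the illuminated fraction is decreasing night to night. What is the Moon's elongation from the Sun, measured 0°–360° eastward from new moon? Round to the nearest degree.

cos θ = 1 − 2f = -0.160, giving a principal value of 99.2°.
A waning Moon lies in 180°–360°, so θ = 360° − 99.2° = 260.8°.

261°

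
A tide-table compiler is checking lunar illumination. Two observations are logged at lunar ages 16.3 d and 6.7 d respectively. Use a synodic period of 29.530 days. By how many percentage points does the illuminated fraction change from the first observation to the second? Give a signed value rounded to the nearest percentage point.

-55 percentage points

θ₁ = 360° × 16.3/29.530 = 198.7°, f₁ = (1 − cos θ₁)/2 = 0.974.
θ₂ = 360° × 6.7/29.530 = 81.7°, f₂ = (1 − cos θ₂)/2 = 0.428.
Change = f₂ − f₁ = -0.546 → -55 percentage points.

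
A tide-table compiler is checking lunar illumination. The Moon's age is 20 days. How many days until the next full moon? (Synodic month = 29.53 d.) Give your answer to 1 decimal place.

24.3 days

Full moon occurs at elongation 180°, i.e. at age 29.53 × 180/360 = 14.765 d.
Already past this cycle's full moon; the next is at 14.765 + 29.53 = 44.295 d, so 44.295 − 20 = 24.295 days.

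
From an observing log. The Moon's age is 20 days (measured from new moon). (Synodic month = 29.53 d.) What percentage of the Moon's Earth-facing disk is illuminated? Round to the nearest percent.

72%

Elongation θ = 360° × 20/29.53 ≈ 243.8°.
Illuminated fraction = (1 − cos 243.8°)/2 = (1 − (-0.441))/2 ≈ 0.721, so 72%.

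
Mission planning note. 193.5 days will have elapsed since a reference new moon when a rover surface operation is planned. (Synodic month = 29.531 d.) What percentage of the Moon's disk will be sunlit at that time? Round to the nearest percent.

Reduce mod P: 193.5 − 6×29.531 = 16.31 d into the current lunation.
The Moon has covered 16.31/29.531 of its cycle, so θ ≈ 360° × 16.31/29.531 = 198.9°.
With cos θ = (-0.946), the lit fraction is (1 − (-0.946))/2 ≈ 0.973, so 97%.

97%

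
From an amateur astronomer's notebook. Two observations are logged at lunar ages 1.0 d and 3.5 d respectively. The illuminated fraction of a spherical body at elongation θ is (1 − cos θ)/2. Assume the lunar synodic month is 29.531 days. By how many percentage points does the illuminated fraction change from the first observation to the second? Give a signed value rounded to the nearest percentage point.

θ₁ = 360° × 1.0/29.531 = 12.2°, f₁ = (1 − cos θ₁)/2 = 0.011.
θ₂ = 360° × 3.5/29.531 = 42.7°, f₂ = (1 − cos θ₂)/2 = 0.132.
Change = f₂ − f₁ = +0.121 → +12 percentage points.

+12 pp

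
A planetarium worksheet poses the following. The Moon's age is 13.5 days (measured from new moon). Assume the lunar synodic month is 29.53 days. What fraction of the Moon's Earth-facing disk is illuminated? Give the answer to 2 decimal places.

0.98

The Moon has covered 13.5/29.53 of its cycle, so θ ≈ 360° × 13.5/29.53 = 164.6°.
With cos θ = (-0.964), the lit fraction is (1 − (-0.964))/2 ≈ 0.982.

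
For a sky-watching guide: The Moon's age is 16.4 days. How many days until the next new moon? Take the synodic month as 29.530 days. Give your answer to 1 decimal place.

One full lunation from the last new moon is 29.530 d; remaining = 29.530 − 16.4 = 13.130 d.

13.1 days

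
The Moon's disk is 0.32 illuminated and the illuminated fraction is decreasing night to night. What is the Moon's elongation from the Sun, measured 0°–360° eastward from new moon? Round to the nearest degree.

Invert f = (1 − cos θ)/2 to get cos θ = 1 − 2(0.32) = 0.360, hence θ₀ = arccos 0.360 = 68.9°.
Waning ⇒ past full, so θ = 360° − 68.9° = 291.1°.

291°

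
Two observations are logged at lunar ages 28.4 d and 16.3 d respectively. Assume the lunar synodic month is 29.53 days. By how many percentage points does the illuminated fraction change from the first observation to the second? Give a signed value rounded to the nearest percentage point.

θ₁ = 360° × 28.4/29.53 = 346.2°, f₁ = (1 − cos θ₁)/2 = 0.014.
θ₂ = 360° × 16.3/29.53 = 198.7°, f₂ = (1 − cos θ₂)/2 = 0.974.
Change = f₂ − f₁ = +0.959 → +96 percentage points.

+96 pp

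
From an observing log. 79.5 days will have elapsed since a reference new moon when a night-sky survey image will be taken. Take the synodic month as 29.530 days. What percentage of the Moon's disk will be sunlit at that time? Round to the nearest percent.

68%

79.5 d spans 2 complete synodic months (2 × 29.530 = 59.06 d) plus 20.44 d.
Phase angle: θ = 360°·(20.44 d)/(29.530 d) = 249.2°.
With cos θ = (-0.355), the lit fraction is (1 − (-0.355))/2 ≈ 0.678, so 68%.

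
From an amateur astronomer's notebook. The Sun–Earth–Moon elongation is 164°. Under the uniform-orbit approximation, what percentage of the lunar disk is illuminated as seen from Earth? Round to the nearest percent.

98%

Half-versine of 164°: (1 − (-0.961))/2 = 0.981, i.e. 98%.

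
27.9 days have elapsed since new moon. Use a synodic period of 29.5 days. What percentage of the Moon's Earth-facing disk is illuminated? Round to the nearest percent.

3%

The Moon has covered 27.9/29.5 of its cycle, so θ ≈ 360° × 27.9/29.5 = 340.5°.
Illuminated fraction = (1 − cos 340.5°)/2 = (1 − 0.942)/2 ≈ 0.029, so 3%.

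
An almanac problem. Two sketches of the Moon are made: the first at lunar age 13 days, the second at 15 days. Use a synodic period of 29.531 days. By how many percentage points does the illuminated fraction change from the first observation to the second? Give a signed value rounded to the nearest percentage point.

First observation: θ = 360°·13/29.531 = 158.5°, so f = 0.965.
Second observation: θ = 182.9°, f = 0.999.
Δf = 0.999 − 0.965 = +0.034, i.e. +3 pp.

+3 pp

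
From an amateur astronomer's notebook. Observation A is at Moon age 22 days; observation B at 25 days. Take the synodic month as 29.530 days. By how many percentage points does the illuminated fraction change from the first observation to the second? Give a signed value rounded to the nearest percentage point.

-30 pp

θ₁ = 360° × 22/29.530 = 268.2°, f₁ = (1 − cos θ₁)/2 = 0.516.
θ₂ = 360° × 25/29.530 = 304.8°, f₂ = (1 − cos θ₂)/2 = 0.215.
Change = f₂ − f₁ = -0.301 → -30 percentage points.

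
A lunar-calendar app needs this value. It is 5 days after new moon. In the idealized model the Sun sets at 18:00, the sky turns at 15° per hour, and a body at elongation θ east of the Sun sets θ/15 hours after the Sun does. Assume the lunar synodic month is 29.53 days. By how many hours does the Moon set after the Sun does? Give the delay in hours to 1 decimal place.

Elongation θ = 360° × 5/29.53 ≈ 61.0°.
The Moon trails the Sun by θ/15 = 61.0/15 ≈ 4.06 hours.
So the Moon sets 4.06 h after the Sun.

4.1 h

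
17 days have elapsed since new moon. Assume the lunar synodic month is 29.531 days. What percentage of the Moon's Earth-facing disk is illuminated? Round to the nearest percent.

The Moon has covered 17/29.531 of its cycle, so θ ≈ 360° × 17/29.531 = 207.2°.
Illuminated fraction = (1 − cos 207.2°)/2 = (1 − (-0.889))/2 ≈ 0.945, so 94%.

94%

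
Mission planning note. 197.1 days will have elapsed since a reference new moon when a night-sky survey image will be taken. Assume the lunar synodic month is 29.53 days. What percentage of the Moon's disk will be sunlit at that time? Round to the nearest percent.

Reduce mod P: 197.1 − 6×29.53 = 19.92 d into the current lunation.
Phase angle: θ = 360°·(19.92 d)/(29.53 d) = 242.8°.
cos 242.8° = (-0.456), so f = (1 − (-0.456))/2 = 0.728, so 73%.

73%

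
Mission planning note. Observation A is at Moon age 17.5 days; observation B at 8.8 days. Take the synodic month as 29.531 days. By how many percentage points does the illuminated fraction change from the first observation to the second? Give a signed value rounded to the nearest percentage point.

First observation: θ = 360°·17.5/29.531 = 213.3°, so f = 0.918.
Second observation: θ = 107.3°, f = 0.648.
Δf = 0.648 − 0.918 = -0.269, i.e. -27 pp.

-27 pp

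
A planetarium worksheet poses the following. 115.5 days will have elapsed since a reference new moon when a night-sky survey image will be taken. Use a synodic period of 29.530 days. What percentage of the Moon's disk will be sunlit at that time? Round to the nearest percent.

115.5 d spans 3 complete synodic months (3 × 29.530 = 88.59 d) plus 26.91 d.
Elongation θ = 360° × 26.91/29.530 ≈ 328.1°.
With cos θ = 0.849, the lit fraction is (1 − 0.849)/2 ≈ 0.076, so 8%.

8%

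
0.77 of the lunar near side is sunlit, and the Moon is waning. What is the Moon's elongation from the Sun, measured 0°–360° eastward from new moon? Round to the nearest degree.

237°

cos θ = 1 − 2f = -0.540, giving a principal value of 122.7°.
Waning ⇒ past full, so θ = 360° − 122.7° = 237.3°.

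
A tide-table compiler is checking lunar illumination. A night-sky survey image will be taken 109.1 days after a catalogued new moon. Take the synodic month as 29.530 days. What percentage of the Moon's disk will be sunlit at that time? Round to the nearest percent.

Reduce mod P: 109.1 − 3×29.530 = 20.51 d into the current lunation.
The Moon has covered 20.51/29.530 of its cycle, so θ ≈ 360° × 20.51/29.530 = 250.0°.
cos 250.0° = (-0.341), so f = (1 − (-0.341))/2 = 0.671, so 67%.

67%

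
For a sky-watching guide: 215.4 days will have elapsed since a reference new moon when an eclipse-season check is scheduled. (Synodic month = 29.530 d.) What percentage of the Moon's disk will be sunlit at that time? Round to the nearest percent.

215.4 d spans 7 complete synodic months (7 × 29.530 = 206.71 d) plus 8.69 d.
Phase angle: θ = 360°·(8.69 d)/(29.530 d) = 105.9°.
With cos θ = (-0.275), the lit fraction is (1 − (-0.275))/2 ≈ 0.637, so 64%.

64%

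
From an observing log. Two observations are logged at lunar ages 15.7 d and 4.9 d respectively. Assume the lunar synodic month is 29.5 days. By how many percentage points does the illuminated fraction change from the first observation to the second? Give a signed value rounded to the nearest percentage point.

-74 percentage points

First observation: θ = 360°·15.7/29.5 = 191.6°, so f = 0.990.
Second observation: θ = 59.8°, f = 0.248.
Δf = 0.248 − 0.990 = -0.741, i.e. -74 pp.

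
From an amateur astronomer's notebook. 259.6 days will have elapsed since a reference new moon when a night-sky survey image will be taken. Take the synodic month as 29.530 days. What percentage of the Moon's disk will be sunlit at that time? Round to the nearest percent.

259.6/29.530 = 8.791 lunations, so 8 complete cycles and 23.36 d into the next.
Phase angle: θ = 360°·(23.36 d)/(29.530 d) = 284.8°.
cos 284.8° = 0.255, so f = (1 − 0.255)/2 = 0.372, so 37%.

37%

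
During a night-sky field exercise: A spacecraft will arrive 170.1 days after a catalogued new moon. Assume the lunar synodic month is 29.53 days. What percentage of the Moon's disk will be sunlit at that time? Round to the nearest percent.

170.1/29.53 = 5.760 lunations, so 5 complete cycles and 22.45 d into the next.
Elongation θ = 360° × 22.45/29.53 ≈ 273.7°.
cos 273.7° = 0.064, so f = (1 − 0.064)/2 = 0.468, so 47%.

47%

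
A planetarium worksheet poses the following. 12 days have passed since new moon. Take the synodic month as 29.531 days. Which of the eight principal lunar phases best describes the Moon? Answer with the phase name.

At 12/29.531 of the cycle, θ ≈ 146° — the waxing gibbous range.

waxing gibbous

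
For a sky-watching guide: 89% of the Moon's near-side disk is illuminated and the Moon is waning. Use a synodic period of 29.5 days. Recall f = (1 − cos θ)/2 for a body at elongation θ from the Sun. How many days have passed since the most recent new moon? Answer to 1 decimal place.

Invert f = (1 − cos θ)/2 to get cos θ = 1 − 2(0.89) = -0.780, hence θ₀ = arccos -0.780 = 141.3°.
Waning ⇒ past full, so θ = 360° − 141.3° = 218.7°.
At 360°/29.5 d per day, 218.7° corresponds to 17.92 days.

17.9 days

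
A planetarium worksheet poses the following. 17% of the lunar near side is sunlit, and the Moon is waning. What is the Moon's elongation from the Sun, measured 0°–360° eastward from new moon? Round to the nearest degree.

Invert f = (1 − cos θ)/2 to get cos θ = 1 − 2(0.17) = 0.660, hence θ₀ = arccos 0.660 = 48.7°.
A waning Moon lies in 180°–360°, so θ = 360° − 48.7° = 311.3°.

311°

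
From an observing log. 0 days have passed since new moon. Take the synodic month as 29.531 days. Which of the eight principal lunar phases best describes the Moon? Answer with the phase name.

new moon

At 0/29.531 of the cycle, θ ≈ 0° — the new moon range.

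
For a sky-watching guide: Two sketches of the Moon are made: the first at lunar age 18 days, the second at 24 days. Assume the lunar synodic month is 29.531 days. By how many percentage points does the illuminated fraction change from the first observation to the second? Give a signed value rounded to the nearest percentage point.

-58 percentage points

θ₁ = 360° × 18/29.531 = 219.4°, f₁ = (1 − cos θ₁)/2 = 0.886.
θ₂ = 360° × 24/29.531 = 292.6°, f₂ = (1 − cos θ₂)/2 = 0.308.
Change = f₂ − f₁ = -0.578 → -58 percentage points.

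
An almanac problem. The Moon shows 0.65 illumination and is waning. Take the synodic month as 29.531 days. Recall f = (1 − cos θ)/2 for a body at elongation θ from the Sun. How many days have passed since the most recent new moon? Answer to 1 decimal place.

20.7 days

cos θ = 1 − 2f = -0.300, giving a principal value of 107.5°.
Waning ⇒ past full, so θ = 360° − 107.5° = 252.5°.
At 360°/29.531 d per day, 252.5° corresponds to 20.72 days.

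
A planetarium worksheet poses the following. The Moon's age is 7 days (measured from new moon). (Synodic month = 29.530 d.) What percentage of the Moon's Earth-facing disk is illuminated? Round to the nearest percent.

46%

Phase angle: θ = 360°·(7 d)/(29.530 d) = 85.3°.
With cos θ = 0.081, the lit fraction is (1 − 0.081)/2 ≈ 0.459, so 46%.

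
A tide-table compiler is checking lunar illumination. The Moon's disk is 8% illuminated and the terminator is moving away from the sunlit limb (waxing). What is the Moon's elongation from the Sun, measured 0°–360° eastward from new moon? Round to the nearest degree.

33°

cos θ = 1 − 2f = 0.840, giving a principal value of 32.9°.
Before full moon the principal value applies: θ = 32.9°.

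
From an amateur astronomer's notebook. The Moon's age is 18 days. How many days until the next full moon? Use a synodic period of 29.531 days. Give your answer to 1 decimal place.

Full moon is 0.5 of the way through the cycle: age 0.5 × 29.531 = 14.765 d.
Already past this cycle's full moon; the next is at 14.765 + 29.531 = 44.296 d, so 44.296 − 18 = 26.296 days.

26.3 days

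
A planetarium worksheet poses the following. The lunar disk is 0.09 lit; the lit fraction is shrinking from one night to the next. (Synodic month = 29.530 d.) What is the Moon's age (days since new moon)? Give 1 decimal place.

From f = (1 − cos θ)/2: cos θ = 1 − 2×0.09 = 0.820; arccos → 34.9°.
Since the Moon is past full (waning), take the reflex angle: θ = 360° − 34.9° = 325.1°.
That fraction of the synodic month is 325.1/360 × 29.530 d ≈ 26.67 d.

26.7 days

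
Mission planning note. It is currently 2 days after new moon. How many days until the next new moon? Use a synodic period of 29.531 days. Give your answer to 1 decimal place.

27.5 days

One full lunation from the last new moon is 29.531 d; remaining = 29.531 − 2 = 27.531 d.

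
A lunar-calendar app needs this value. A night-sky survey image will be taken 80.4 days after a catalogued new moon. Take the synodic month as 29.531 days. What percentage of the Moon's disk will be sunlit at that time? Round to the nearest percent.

59%

80.4 d spans 2 complete synodic months (2 × 29.531 = 59.06 d) plus 21.34 d.
Elongation θ = 360° × 21.34/29.531 ≈ 260.1°.
Illuminated fraction = (1 − cos 260.1°)/2 = (1 − (-0.172))/2 ≈ 0.586, so 59%.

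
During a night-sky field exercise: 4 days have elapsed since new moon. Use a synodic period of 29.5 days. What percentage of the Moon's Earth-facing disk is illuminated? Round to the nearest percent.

17%

Elongation θ = 360° × 4/29.5 ≈ 48.8°.
Illuminated fraction = (1 − cos 48.8°)/2 = (1 − 0.659)/2 ≈ 0.171, so 17%.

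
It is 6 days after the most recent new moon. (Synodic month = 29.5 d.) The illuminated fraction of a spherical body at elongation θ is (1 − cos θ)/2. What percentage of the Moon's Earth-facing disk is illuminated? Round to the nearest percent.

Phase angle: θ = 360°·(6 d)/(29.5 d) = 73.2°.
With cos θ = 0.289, the lit fraction is (1 − 0.289)/2 ≈ 0.356, so 36%.

36%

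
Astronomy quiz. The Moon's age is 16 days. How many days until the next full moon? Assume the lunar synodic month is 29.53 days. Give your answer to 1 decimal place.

Full moon is 0.5 of the way through the cycle: age 0.5 × 29.53 = 14.765 d.
Already past this cycle's full moon; the next is at 14.765 + 29.53 = 44.295 d, so 44.295 − 16 = 28.295 days.

28.3 days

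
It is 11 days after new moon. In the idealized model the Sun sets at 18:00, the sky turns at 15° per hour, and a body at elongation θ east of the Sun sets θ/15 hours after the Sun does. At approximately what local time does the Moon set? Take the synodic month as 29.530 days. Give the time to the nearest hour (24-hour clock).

The Moon has covered 11/29.530 of its cycle, so θ ≈ 360° × 11/29.530 = 134.1°.
The Moon trails the Sun by θ/15 = 134.1/15 ≈ 8.94 hours.
18:00 + 8.94 h ≈ 02:56 → 03:00 to the nearest hour.

03:00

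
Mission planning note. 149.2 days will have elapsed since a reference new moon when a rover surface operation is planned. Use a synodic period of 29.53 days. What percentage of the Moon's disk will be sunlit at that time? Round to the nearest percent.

Reduce mod P: 149.2 − 5×29.53 = 1.55 d into the current lunation.
Elongation θ = 360° × 1.55/29.53 ≈ 18.9°.
Illuminated fraction = (1 − cos 18.9°)/2 = (1 − 0.946)/2 ≈ 0.027, so 3%.

3%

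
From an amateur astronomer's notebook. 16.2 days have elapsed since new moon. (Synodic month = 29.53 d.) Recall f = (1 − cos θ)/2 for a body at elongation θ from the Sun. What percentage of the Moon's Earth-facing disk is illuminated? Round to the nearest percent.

98%

Phase angle: θ = 360°·(16.2 d)/(29.53 d) = 197.5°.
With cos θ = (-0.954), the lit fraction is (1 − (-0.954))/2 ≈ 0.977, so 98%.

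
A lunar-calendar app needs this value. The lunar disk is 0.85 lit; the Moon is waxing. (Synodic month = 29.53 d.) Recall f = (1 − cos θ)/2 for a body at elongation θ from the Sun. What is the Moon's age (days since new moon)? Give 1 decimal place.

From f = (1 − cos θ)/2: cos θ = 1 − 2×0.85 = -0.700; arccos → 134.4°.
Before full moon the principal value applies: θ = 134.4°.
That fraction of the synodic month is 134.4/360 × 29.53 d ≈ 11.03 d.

11.0 days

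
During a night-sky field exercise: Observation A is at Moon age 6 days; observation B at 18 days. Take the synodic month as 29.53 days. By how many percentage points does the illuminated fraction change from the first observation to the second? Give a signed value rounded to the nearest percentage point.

First observation: θ = 360°·6/29.53 = 73.1°, so f = 0.355.
Second observation: θ = 219.4°, f = 0.886.
Δf = 0.886 − 0.355 = +0.531, i.e. +53 pp.

+53 percentage points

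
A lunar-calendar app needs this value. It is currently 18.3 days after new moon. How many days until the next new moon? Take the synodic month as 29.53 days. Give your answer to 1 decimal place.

One full lunation from the last new moon is 29.53 d; remaining = 29.53 − 18.3 = 11.230 d.

11.2 days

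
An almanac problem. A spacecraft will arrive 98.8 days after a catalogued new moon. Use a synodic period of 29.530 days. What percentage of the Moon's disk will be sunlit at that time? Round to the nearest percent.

78%

Reduce mod P: 98.8 − 3×29.530 = 10.21 d into the current lunation.
The Moon has covered 10.21/29.530 of its cycle, so θ ≈ 360° × 10.21/29.530 = 124.5°.
cos 124.5° = (-0.566), so f = (1 − (-0.566))/2 = 0.783, so 78%.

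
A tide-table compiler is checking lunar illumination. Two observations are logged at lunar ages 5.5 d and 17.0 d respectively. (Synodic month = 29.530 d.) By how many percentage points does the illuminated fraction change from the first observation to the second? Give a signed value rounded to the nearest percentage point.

+64 pp

First observation: θ = 360°·5.5/29.530 = 67.1°, so f = 0.305.
Second observation: θ = 207.2°, f = 0.945.
Δf = 0.945 − 0.305 = +0.639, i.e. +64 pp.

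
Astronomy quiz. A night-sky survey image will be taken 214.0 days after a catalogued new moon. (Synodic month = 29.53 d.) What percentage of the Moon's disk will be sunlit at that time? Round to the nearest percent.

214.0 d spans 7 complete synodic months (7 × 29.53 = 206.71 d) plus 7.29 d.
Phase angle: θ = 360°·(7.29 d)/(29.53 d) = 88.9°.
With cos θ = 0.020, the lit fraction is (1 − 0.020)/2 ≈ 0.490, so 49%.

49%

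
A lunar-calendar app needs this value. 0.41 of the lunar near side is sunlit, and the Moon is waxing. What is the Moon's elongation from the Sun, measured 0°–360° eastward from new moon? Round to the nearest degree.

80°

cos θ = 1 − 2f = 0.180, giving a principal value of 79.6°.
Before full moon the principal value applies: θ = 79.6°.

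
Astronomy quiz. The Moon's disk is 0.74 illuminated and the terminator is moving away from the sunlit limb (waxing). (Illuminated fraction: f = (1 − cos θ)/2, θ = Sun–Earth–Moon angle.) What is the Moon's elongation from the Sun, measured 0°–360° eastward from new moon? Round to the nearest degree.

119°

From f = (1 − cos θ)/2: cos θ = 1 − 2×0.74 = -0.480; arccos → 118.7°.
Waxing ⇒ before full, so θ = 118.7°.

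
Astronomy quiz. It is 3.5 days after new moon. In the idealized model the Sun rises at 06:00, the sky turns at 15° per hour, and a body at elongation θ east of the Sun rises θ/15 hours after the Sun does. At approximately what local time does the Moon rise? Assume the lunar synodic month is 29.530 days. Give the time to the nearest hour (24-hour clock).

09:00

Elongation θ = 360° × 3.5/29.530 ≈ 42.7°.
At 15° of sky rotation per hour, 42.7° corresponds to a 2.84 h lag.
06:00 + 2.84 h ≈ 08:51 → 09:00 to the nearest hour.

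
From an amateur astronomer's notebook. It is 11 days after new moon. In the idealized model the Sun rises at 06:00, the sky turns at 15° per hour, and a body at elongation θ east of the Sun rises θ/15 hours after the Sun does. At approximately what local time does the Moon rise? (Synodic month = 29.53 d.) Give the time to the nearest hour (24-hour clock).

Elongation θ = 360° × 11/29.53 ≈ 134.1°.
The Moon trails the Sun by θ/15 = 134.1/15 ≈ 8.94 hours.
06:00 + 8.94 h ≈ 14:56 → 15:00 to the nearest hour.

15:00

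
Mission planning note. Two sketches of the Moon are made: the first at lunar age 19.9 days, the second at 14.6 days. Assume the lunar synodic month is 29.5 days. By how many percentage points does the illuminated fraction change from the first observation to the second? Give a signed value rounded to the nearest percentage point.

+27 pp

First observation: θ = 360°·19.9/29.5 = 242.8°, so f = 0.728.
Second observation: θ = 178.2°, f = 1.000.
Δf = 1.000 − 0.728 = +0.272, i.e. +27 pp.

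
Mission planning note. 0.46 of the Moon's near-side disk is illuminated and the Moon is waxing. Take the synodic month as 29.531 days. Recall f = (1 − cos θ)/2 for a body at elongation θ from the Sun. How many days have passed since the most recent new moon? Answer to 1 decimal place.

From f = (1 − cos θ)/2: cos θ = 1 − 2×0.46 = 0.080; arccos → 85.4°.
Before full moon the principal value applies: θ = 85.4°.
Age = 29.531 × 85.4°/360° ≈ 7.01 days.

7.0 days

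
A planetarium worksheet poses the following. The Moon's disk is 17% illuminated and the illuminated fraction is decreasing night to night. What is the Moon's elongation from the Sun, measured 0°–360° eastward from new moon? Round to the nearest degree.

Invert f = (1 − cos θ)/2 to get cos θ = 1 − 2(0.17) = 0.660, hence θ₀ = arccos 0.660 = 48.7°.
Waning ⇒ past full, so θ = 360° − 48.7° = 311.3°.

311°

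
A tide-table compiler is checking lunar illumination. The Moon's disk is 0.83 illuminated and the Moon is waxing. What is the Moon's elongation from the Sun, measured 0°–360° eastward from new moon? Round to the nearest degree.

Invert f = (1 − cos θ)/2 to get cos θ = 1 − 2(0.83) = -0.660, hence θ₀ = arccos -0.660 = 131.3°.
Before full moon the principal value applies: θ = 131.3°.

131°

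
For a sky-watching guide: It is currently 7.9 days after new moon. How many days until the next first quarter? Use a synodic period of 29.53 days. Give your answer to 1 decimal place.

First quarter is 0.25 of the way through the cycle: age 0.25 × 29.53 = 7.383 d.
Already past this cycle's first quarter; the next is at 7.383 + 29.53 = 36.913 d, so 36.913 − 7.9 = 29.013 days.

29.0 days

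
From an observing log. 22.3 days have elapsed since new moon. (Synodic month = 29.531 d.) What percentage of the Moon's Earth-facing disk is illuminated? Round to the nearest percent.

The Moon has covered 22.3/29.531 of its cycle, so θ ≈ 360° × 22.3/29.531 = 271.8°.
Illuminated fraction = (1 − cos 271.8°)/2 = (1 − 0.032)/2 ≈ 0.484, so 48%.

48%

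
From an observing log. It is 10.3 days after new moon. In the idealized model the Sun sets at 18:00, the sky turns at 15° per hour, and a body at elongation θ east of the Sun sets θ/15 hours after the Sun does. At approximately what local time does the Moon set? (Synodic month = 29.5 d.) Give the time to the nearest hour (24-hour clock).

The Moon has covered 10.3/29.5 of its cycle, so θ ≈ 360° × 10.3/29.5 = 125.7°.
The Moon trails the Sun by θ/15 = 125.7/15 ≈ 8.38 hours.
18:00 + 8.38 h ≈ 02:23 → 02:00 to the nearest hour.

02:00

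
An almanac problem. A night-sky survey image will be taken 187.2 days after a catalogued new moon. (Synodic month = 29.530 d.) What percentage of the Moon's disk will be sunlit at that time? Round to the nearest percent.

77%

187.2 d spans 6 complete synodic months (6 × 29.530 = 177.18 d) plus 10.02 d.
Phase angle: θ = 360°·(10.02 d)/(29.530 d) = 122.2°.
With cos θ = (-0.532), the lit fraction is (1 − (-0.532))/2 ≈ 0.766, so 77%.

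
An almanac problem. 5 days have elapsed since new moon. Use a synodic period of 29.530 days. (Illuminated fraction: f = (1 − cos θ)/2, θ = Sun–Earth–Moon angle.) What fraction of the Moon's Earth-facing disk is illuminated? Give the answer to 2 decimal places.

0.26

Elongation θ = 360° × 5/29.530 ≈ 61.0°.
Illuminated fraction = (1 − cos 61.0°)/2 = (1 − 0.485)/2 ≈ 0.257.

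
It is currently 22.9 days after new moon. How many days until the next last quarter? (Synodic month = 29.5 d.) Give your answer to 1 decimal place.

Last quarter occurs at elongation 270°, i.e. at age 29.5 × 270/360 = 22.125 d.
This lunation's last quarter (22.125 d) has passed, so add one period: 51.625 − 22.9 = 28.725 days.

28.7 days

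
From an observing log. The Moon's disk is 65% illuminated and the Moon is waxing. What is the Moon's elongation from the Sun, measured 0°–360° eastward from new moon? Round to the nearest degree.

From f = (1 − cos θ)/2: cos θ = 1 − 2×0.65 = -0.300; arccos → 107.5°.
The Moon is waxing (0°–180°), so θ = 107.5° directly.

107°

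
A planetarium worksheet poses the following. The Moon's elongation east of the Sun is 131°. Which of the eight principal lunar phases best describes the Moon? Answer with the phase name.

waxing gibbous

131° lies in the waxing gibbous sector of the 8-phase cycle.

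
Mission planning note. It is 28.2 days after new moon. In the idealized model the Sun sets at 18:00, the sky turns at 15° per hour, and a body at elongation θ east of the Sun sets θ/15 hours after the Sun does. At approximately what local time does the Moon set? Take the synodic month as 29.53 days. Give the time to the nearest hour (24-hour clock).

17:00

Phase angle: θ = 360°·(28.2 d)/(29.53 d) = 343.8°.
Delay after the Sun = 343.8° / (15°/h) ≈ 22.92 h.
18:00 + 22.92 h ≈ 16:55 → 17:00 to the nearest hour.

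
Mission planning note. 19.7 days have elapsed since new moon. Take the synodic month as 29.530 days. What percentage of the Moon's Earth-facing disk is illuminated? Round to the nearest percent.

Phase angle: θ = 360°·(19.7 d)/(29.530 d) = 240.2°.
cos 240.2° = (-0.498), so f = (1 − (-0.498))/2 = 0.749, so 75%.

75%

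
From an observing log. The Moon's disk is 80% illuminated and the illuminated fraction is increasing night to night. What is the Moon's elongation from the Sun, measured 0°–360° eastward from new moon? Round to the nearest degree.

127°

From f = (1 − cos θ)/2: cos θ = 1 − 2×0.80 = -0.600; arccos → 126.9°.
Waxing ⇒ before full, so θ = 126.9°.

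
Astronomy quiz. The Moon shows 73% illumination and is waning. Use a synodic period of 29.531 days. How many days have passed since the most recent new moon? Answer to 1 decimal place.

From f = (1 − cos θ)/2: cos θ = 1 − 2×0.73 = -0.460; arccos → 117.4°.
Since the Moon is past full (waning), take the reflex angle: θ = 360° − 117.4° = 242.6°.
Age = 29.531 × 242.6°/360° ≈ 19.90 days.

19.9 days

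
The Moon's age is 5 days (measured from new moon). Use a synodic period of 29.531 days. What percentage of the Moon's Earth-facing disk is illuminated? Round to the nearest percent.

Phase angle: θ = 360°·(5 d)/(29.531 d) = 61.0°.
Illuminated fraction = (1 − cos 61.0°)/2 = (1 − 0.486)/2 ≈ 0.257, so 26%.

26%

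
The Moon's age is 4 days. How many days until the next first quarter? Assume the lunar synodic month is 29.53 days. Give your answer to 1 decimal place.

3.4 days

First quarter is 0.25 of the way through the cycle: age 0.25 × 29.53 = 7.383 d.
So 3.383 days remain (7.383 − 4).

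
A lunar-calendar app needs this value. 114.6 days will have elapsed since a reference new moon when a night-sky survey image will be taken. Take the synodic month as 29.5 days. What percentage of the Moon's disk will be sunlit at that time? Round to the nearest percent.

13%

114.6 d spans 3 complete synodic months (3 × 29.5 = 88.50 d) plus 26.10 d.
Elongation θ = 360° × 26.10/29.5 ≈ 318.5°.
Illuminated fraction = (1 − cos 318.5°)/2 = (1 − 0.749)/2 ≈ 0.125, so 13%.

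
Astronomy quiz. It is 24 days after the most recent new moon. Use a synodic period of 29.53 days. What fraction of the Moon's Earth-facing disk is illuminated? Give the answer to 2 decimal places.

Phase angle: θ = 360°·(24 d)/(29.53 d) = 292.6°.
With cos θ = 0.384, the lit fraction is (1 − 0.384)/2 ≈ 0.308.

0.31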